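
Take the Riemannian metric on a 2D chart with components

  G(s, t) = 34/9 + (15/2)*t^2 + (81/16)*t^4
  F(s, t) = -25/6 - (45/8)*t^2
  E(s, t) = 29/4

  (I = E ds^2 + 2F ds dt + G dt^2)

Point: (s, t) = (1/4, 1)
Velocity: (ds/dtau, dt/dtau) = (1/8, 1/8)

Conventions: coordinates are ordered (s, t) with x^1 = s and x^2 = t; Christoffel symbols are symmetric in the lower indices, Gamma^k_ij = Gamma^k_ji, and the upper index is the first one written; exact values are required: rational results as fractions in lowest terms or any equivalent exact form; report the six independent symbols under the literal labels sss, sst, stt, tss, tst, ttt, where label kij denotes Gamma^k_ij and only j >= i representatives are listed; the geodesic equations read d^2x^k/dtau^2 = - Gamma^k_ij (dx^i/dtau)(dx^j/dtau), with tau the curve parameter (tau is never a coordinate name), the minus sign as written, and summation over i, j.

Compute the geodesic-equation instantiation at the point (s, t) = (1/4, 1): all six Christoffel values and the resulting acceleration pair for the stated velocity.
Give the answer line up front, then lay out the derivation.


Answer: Gamma_sss = 0, Gamma_sst = 0, Gamma_stt = -1620/3253, Gamma_tss = 0, Gamma_tst = 0, Gamma_ttt = 2538/3253; accelerations (d^2s/dtau^2, d^2t/dtau^2) = (405/52048, -1269/104096)

E = 29/4, F = -235/24, G = 2353/144 at the point
E_s = 0, E_t = 0, F_s = 0, F_t = -45/4, G_s = 0, G_t = 141/4
EG - F^2 = 3253/144;  g^inv = (144/3253) * [[2353/144, 235/24], [235/24, 29/4]]
first-kind symbols [ij,l] = (1/2)(d_i g_jl + d_j g_il - d_l g_ij): [ss,s] = E_s/2 = 0, [ss,t] = F_s - E_t/2 = 0, [st,s] = E_t/2 = 0, [st,t] = G_s/2 = 0, [tt,s] = F_t - G_s/2 = -45/4, [tt,t] = G_t/2 = 141/8
Gamma^s_ij = (G*[ij,s] - F*[ij,t])/(EG - F^2), Gamma^t_ij = (E*[ij,t] - F*[ij,s])/(EG - F^2)
Gamma_sss = 0, Gamma_sst = 0, Gamma_stt = -1620/3253, Gamma_tss = 0, Gamma_tst = 0, Gamma_ttt = 2538/3253
d^2s/dtau^2 = -(Gamma_sss*(1/8)^2 + 2*Gamma_sst*(1/8)*(1/8) + Gamma_stt*(1/8)^2) = 405/52048
d^2t/dtau^2 = -(Gamma_tss*(1/8)^2 + 2*Gamma_tst*(1/8)*(1/8) + Gamma_ttt*(1/8)^2) = -1269/104096


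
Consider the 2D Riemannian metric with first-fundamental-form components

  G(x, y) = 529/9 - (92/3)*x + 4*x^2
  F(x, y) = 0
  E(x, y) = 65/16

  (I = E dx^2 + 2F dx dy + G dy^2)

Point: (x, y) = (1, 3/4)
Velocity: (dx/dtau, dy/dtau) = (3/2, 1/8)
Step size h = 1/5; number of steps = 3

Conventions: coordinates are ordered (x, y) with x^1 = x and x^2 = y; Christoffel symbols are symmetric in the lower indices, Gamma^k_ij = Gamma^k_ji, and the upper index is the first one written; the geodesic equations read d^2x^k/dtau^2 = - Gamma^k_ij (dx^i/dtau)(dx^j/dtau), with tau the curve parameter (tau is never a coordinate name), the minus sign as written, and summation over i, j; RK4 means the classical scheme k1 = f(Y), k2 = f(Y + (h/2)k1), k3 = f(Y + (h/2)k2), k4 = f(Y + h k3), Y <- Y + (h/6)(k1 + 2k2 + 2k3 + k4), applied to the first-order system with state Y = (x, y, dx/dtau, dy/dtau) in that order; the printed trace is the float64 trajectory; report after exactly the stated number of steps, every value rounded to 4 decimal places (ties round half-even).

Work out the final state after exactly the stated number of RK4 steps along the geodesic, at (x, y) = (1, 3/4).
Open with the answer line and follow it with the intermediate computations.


Answer: x = 1.8885, y = 0.8595, dx/dtau = 1.4531, dy/dtau = 0.2653

f(Y) = (dx/dtau, dy/dtau, -Gamma^x_ij Y'^i Y'^j, -Gamma^y_ij Y'^i Y'^j) with the Gammas evaluated at the stage position; h = 0.200000; intermediate values shown to 6 dp
step 0: x = 1.0000, y = 0.7500, dx/dtau = 1.5000, dy/dtau = 0.1250
step 1:
  k1: at (x, y) = (1.000000, 0.750000), (dx/dtau, dy/dtau) = (1.500000, 0.125000); Gamma_xxx = 0.000000, Gamma_xxy = 0.000000, Gamma_xyy = 2.789744, Gamma_yxx = 0.000000, Gamma_yxy = -0.352941, Gamma_yyy = 0.000000; k1 = (1.500000, 0.125000, -0.043590, 0.132353)
  k2: at (x, y) = (1.150000, 0.762500), (dx/dtau, dy/dtau) = (1.495641, 0.138235); Gamma_xxx = 0.000000, Gamma_xxy = 0.000000, Gamma_xyy = 2.642051, Gamma_yxx = 0.000000, Gamma_yxy = -0.372671, Gamma_yyy = 0.000000; k2 = (1.495641, 0.138235, -0.050487, 0.154100)
  k3: at (x, y) = (1.149564, 0.763824), (dx/dtau, dy/dtau) = (1.494951, 0.140410); Gamma_xxx = 0.000000, Gamma_xxy = 0.000000, Gamma_xyy = 2.642480, Gamma_yxx = 0.000000, Gamma_yxy = -0.372610, Gamma_yyy = 0.000000; k3 = (1.494951, 0.140410, -0.052096, 0.156426)
  k4: at (x, y) = (1.298990, 0.778082), (dx/dtau, dy/dtau) = (1.489581, 0.156285); Gamma_xxx = 0.000000, Gamma_xxy = 0.000000, Gamma_xyy = 2.495353, Gamma_yxx = 0.000000, Gamma_yxy = -0.394580, Gamma_yyy = 0.000000; k4 = (1.489581, 0.156285, -0.060949, 0.183716)
  Y <- Y + (h/6)(k1 + 2k2 + 2k3 + k4): x = 1.2990, y = 0.7780, dx/dtau = 1.4897, dy/dtau = 0.1562
step 2:
  k1: at (x, y) = (1.299026, 0.777953), (dx/dtau, dy/dtau) = (1.489676, 0.156237); Gamma_xxx = 0.000000, Gamma_xxy = 0.000000, Gamma_xyy = 2.495318, Gamma_yxx = 0.000000, Gamma_yxy = -0.394585, Gamma_yyy = 0.000000; k1 = (1.489676, 0.156237, -0.060911, 0.183674)
  k2: at (x, y) = (1.447993, 0.793576), (dx/dtau, dy/dtau) = (1.483585, 0.174605); Gamma_xxx = 0.000000, Gamma_xxy = 0.000000, Gamma_xyy = 2.348643, Gamma_yxx = 0.000000, Gamma_yxy = -0.419227, Gamma_yyy = 0.000000; k2 = (1.483585, 0.174605, -0.071603, 0.217194)
  k3: at (x, y) = (1.447384, 0.795413), (dx/dtau, dy/dtau) = (1.482516, 0.177957); Gamma_xxx = 0.000000, Gamma_xxy = 0.000000, Gamma_xyy = 2.349242, Gamma_yxx = 0.000000, Gamma_yxy = -0.419120, Gamma_yyy = 0.000000; k3 = (1.482516, 0.177957, -0.074397, 0.221148)
  k4: at (x, y) = (1.595529, 0.813544), (dx/dtau, dy/dtau) = (1.474797, 0.200467); Gamma_xxx = 0.000000, Gamma_xxy = 0.000000, Gamma_xyy = 2.203377, Gamma_yxx = 0.000000, Gamma_yxy = -0.446867, Gamma_yyy = 0.000000; k4 = (1.474797, 0.200467, -0.088547, 0.264230)
  Y <- Y + (h/6)(k1 + 2k2 + 2k3 + k4): x = 1.5956, y = 0.8133, dx/dtau = 1.4750, dy/dtau = 0.2004
step 3:
  k1: at (x, y) = (1.595581, 0.813347), (dx/dtau, dy/dtau) = (1.474961, 0.200390); Gamma_xxx = 0.000000, Gamma_xxy = 0.000000, Gamma_xyy = 2.203325, Gamma_yxx = 0.000000, Gamma_yxy = -0.446877, Gamma_yyy = 0.000000; k1 = (1.474961, 0.200390, -0.088477, 0.264165)
  k2: at (x, y) = (1.743078, 0.833386), (dx/dtau, dy/dtau) = (1.466113, 0.226807); Gamma_xxx = 0.000000, Gamma_xxy = 0.000000, Gamma_xyy = 2.058098, Gamma_yxx = 0.000000, Gamma_yxy = -0.478410, Gamma_yyy = 0.000000; k2 = (1.466113, 0.226807, -0.105871, 0.318166)
  k3: at (x, y) = (1.742193, 0.836027), (dx/dtau, dy/dtau) = (1.464374, 0.232207); Gamma_xxx = 0.000000, Gamma_xxy = 0.000000, Gamma_xyy = 2.058969, Gamma_yxx = 0.000000, Gamma_yxy = -0.478208, Gamma_yyy = 0.000000; k3 = (1.464374, 0.232207, -0.111020, 0.325218)
  k4: at (x, y) = (1.888456, 0.859788), (dx/dtau, dy/dtau) = (1.452757, 0.265434); Gamma_xxx = 0.000000, Gamma_xxy = 0.000000, Gamma_xyy = 1.914956, Gamma_yxx = 0.000000, Gamma_yxy = -0.514171, Gamma_yyy = 0.000000; k4 = (1.452757, 0.265434, -0.134918, 0.396540)
  Y <- Y + (h/6)(k1 + 2k2 + 2k3 + k4): x = 1.8885, y = 0.8595, dx/dtau = 1.4531, dy/dtau = 0.2653


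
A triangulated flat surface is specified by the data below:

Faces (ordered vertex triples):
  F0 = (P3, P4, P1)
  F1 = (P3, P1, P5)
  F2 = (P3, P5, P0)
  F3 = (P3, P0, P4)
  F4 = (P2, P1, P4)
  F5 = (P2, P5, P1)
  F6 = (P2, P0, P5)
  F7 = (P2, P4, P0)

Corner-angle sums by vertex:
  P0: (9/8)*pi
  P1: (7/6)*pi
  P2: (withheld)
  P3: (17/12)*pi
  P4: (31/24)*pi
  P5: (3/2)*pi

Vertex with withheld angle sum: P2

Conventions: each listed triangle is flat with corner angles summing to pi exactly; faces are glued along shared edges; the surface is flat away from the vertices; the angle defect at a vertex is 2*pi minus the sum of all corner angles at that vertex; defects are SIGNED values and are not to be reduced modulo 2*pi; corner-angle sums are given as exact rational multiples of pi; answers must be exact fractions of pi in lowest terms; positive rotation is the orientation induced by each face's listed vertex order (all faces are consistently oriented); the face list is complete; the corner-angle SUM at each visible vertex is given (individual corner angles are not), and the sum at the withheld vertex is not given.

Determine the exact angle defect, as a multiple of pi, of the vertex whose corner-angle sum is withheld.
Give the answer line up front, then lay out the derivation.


Answer: defect(P2) = pi/2

V = 6, E = 12, F = 8; chi = V - E + F = 2
Gauss-Bonnet: total defect = 2*pi*chi = 4*pi; visible defects sum to (7/2)*pi


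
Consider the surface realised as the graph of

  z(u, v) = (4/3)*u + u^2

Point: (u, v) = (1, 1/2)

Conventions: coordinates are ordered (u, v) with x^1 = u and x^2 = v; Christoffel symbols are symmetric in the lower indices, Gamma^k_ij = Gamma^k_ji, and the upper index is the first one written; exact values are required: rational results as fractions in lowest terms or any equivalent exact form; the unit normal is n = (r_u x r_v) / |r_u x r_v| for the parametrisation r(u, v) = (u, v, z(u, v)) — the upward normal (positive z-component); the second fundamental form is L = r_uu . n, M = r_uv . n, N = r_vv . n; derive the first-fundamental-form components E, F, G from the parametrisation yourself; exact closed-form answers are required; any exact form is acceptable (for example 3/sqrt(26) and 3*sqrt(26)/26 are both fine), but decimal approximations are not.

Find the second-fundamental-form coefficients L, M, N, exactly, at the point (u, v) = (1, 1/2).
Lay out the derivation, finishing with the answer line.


z_u = 10/3, z_v = 0, z_uu = 2, z_uv = 0, z_vv = 0
E = 109/9, F = 0, G = 1; answer radicand W^2 = 109/9
unnormalised second-form numerators: l = 2, m = 0, n = 0; L = l/sqrt(109/9), and similarly M = m/sqrt(W^2), N = n/sqrt(W^2)

Answer: L = 6*sqrt(109)/109, M = 0, N = 0


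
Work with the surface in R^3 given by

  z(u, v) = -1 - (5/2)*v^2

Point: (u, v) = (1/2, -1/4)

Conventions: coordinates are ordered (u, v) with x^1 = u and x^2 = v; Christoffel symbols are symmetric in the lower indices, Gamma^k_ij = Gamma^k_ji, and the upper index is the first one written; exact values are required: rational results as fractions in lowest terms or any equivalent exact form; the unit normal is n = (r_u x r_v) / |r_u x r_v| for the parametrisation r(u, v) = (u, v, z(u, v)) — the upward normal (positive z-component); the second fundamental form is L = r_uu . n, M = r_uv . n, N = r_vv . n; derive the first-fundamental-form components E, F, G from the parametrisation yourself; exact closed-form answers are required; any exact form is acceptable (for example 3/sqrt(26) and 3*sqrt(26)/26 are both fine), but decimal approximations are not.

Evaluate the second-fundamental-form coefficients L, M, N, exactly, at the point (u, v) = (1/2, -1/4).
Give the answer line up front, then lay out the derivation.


Answer: L = 0, M = 0, N = -20*sqrt(41)/41

z_u = 0, z_v = 5/4, z_uu = 0, z_uv = 0, z_vv = -5
E = 1, F = 0, G = 41/16; answer radicand W^2 = 41/16
unnormalised second-form numerators: l = 0, m = 0, n = -5; L = l/sqrt(41/16), and similarly M = m/sqrt(W^2), N = n/sqrt(W^2)


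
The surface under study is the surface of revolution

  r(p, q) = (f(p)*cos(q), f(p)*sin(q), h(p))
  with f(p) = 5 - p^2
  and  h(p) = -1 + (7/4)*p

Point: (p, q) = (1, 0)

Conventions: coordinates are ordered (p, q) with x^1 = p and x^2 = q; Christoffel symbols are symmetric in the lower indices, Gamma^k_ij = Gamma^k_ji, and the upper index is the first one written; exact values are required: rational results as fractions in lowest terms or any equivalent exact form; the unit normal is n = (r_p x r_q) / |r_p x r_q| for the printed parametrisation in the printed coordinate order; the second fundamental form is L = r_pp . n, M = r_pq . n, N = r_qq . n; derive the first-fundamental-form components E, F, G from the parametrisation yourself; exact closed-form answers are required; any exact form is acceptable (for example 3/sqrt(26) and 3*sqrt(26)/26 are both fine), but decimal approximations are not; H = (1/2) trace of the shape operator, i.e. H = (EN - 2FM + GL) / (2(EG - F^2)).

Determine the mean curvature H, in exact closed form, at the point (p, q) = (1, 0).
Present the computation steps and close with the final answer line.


f = 4, f' = -2, f'' = -2, h' = 7/4, h'' = 0
E = 113/16, F = 0, G = 16; answer radicand W^2 = 113/16
unnormalised second-form numerators: l = 7/2, m = 0, n = 7; L = l/sqrt(113/16), and similarly M = m/sqrt(W^2), N = n/sqrt(W^2)
H = (E*n - 2*F*m + G*l) / (2*(EG - F^2)*sqrt(W^2)); E*n - 2*F*m + G*l = 1687/16, EG - F^2 = 113, so H = (1687/3616)/sqrt(113/16)

Answer: H = 1687*sqrt(113)/102152


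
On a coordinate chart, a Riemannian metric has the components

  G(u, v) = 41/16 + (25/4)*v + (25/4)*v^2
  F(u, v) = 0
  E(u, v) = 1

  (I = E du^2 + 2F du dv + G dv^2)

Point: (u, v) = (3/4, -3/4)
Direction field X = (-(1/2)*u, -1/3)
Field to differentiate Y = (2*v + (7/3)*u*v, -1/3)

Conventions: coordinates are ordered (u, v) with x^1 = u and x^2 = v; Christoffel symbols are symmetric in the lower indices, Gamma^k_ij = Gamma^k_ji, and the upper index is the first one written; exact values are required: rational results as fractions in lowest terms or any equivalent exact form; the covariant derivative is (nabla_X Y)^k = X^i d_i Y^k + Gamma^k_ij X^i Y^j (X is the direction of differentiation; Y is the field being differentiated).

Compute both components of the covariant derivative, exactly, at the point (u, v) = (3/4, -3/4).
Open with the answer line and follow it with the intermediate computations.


Answer: (nabla_X Y)^u = -19/32, (nabla_X Y)^v = -100/801

E = 1, F = 0, G = 89/64 at the point
E_u = 0, E_v = 0, F_u = 0, F_v = 0, G_u = 0, G_v = -25/8
EG - F^2 = 89/64;  g^inv = (64/89) * [[89/64, 0], [0, 1]]
first-kind symbols [ij,l] = (1/2)(d_i g_jl + d_j g_il - d_l g_ij): [uu,u] = E_u/2 = 0, [uu,v] = F_u - E_v/2 = 0, [uv,u] = E_v/2 = 0, [uv,v] = G_u/2 = 0, [vv,u] = F_v - G_u/2 = 0, [vv,v] = G_v/2 = -25/16
Gamma^u_ij = (G*[ij,u] - F*[ij,v])/(EG - F^2), Gamma^v_ij = (E*[ij,v] - F*[ij,u])/(EG - F^2)
Gamma_uuu = 0, Gamma_uuv = 0, Gamma_uvv = 0, Gamma_vuu = 0, Gamma_vuv = 0, Gamma_vvv = -100/89
X = (-3/8, -1/3), Y = (-45/16, -1/3) at the point


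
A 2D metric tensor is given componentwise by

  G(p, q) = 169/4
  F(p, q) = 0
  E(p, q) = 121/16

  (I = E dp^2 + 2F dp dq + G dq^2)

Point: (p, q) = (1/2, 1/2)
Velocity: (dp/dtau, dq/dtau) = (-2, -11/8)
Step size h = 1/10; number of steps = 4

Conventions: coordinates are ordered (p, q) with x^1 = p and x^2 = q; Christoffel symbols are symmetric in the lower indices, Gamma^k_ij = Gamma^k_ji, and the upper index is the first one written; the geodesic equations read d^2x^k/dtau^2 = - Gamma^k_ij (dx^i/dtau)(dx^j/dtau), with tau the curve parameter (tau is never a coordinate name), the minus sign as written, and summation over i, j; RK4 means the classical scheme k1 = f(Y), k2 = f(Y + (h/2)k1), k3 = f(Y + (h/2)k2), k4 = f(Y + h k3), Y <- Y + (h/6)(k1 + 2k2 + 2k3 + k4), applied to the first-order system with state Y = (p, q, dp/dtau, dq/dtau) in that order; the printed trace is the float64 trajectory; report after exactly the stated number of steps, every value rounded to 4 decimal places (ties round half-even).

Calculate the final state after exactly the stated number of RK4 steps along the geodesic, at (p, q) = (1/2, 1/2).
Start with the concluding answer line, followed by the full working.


Answer: p = -0.3000, q = -0.0500, dp/dtau = -2.0000, dq/dtau = -1.3750

f(Y) = (dp/dtau, dq/dtau, -Gamma^p_ij Y'^i Y'^j, -Gamma^q_ij Y'^i Y'^j) with the Gammas evaluated at the stage position; h = 0.100000; intermediate values shown to 6 dp
step 0: p = 0.5000, q = 0.5000, dp/dtau = -2.0000, dq/dtau = -1.3750
step 1:
  k1: at (p, q) = (0.500000, 0.500000), (dp/dtau, dq/dtau) = (-2.000000, -1.375000); Gamma_ppp = 0.000000, Gamma_ppq = 0.000000, Gamma_pqq = 0.000000, Gamma_qpp = 0.000000, Gamma_qpq = 0.000000, Gamma_qqq = 0.000000; k1 = (-2.000000, -1.375000, 0.000000, 0.000000)
  k2: at (p, q) = (0.400000, 0.431250), (dp/dtau, dq/dtau) = (-2.000000, -1.375000); Gamma_ppp = 0.000000, Gamma_ppq = 0.000000, Gamma_pqq = 0.000000, Gamma_qpp = 0.000000, Gamma_qpq = 0.000000, Gamma_qqq = 0.000000; k2 = (-2.000000, -1.375000, 0.000000, 0.000000)
  k3: at (p, q) = (0.400000, 0.431250), (dp/dtau, dq/dtau) = (-2.000000, -1.375000); Gamma_ppp = 0.000000, Gamma_ppq = 0.000000, Gamma_pqq = 0.000000, Gamma_qpp = 0.000000, Gamma_qpq = 0.000000, Gamma_qqq = 0.000000; k3 = (-2.000000, -1.375000, 0.000000, 0.000000)
  k4: at (p, q) = (0.300000, 0.362500), (dp/dtau, dq/dtau) = (-2.000000, -1.375000); Gamma_ppp = 0.000000, Gamma_ppq = 0.000000, Gamma_pqq = 0.000000, Gamma_qpp = 0.000000, Gamma_qpq = 0.000000, Gamma_qqq = 0.000000; k4 = (-2.000000, -1.375000, 0.000000, 0.000000)
  Y <- Y + (h/6)(k1 + 2k2 + 2k3 + k4): p = 0.3000, q = 0.3625, dp/dtau = -2.0000, dq/dtau = -1.3750
step 2:
  k1: at (p, q) = (0.300000, 0.362500), (dp/dtau, dq/dtau) = (-2.000000, -1.375000); Gamma_ppp = 0.000000, Gamma_ppq = 0.000000, Gamma_pqq = 0.000000, Gamma_qpp = 0.000000, Gamma_qpq = 0.000000, Gamma_qqq = 0.000000; k1 = (-2.000000, -1.375000, 0.000000, 0.000000)
  k2: at (p, q) = (0.200000, 0.293750), (dp/dtau, dq/dtau) = (-2.000000, -1.375000); Gamma_ppp = 0.000000, Gamma_ppq = 0.000000, Gamma_pqq = 0.000000, Gamma_qpp = 0.000000, Gamma_qpq = 0.000000, Gamma_qqq = 0.000000; k2 = (-2.000000, -1.375000, 0.000000, 0.000000)
  k3: at (p, q) = (0.200000, 0.293750), (dp/dtau, dq/dtau) = (-2.000000, -1.375000); Gamma_ppp = 0.000000, Gamma_ppq = 0.000000, Gamma_pqq = 0.000000, Gamma_qpp = 0.000000, Gamma_qpq = 0.000000, Gamma_qqq = 0.000000; k3 = (-2.000000, -1.375000, 0.000000, 0.000000)
  k4: at (p, q) = (0.100000, 0.225000), (dp/dtau, dq/dtau) = (-2.000000, -1.375000); Gamma_ppp = 0.000000, Gamma_ppq = 0.000000, Gamma_pqq = 0.000000, Gamma_qpp = 0.000000, Gamma_qpq = 0.000000, Gamma_qqq = 0.000000; k4 = (-2.000000, -1.375000, 0.000000, 0.000000)
  Y <- Y + (h/6)(k1 + 2k2 + 2k3 + k4): p = 0.1000, q = 0.2250, dp/dtau = -2.0000, dq/dtau = -1.3750
step 3:
  k1: at (p, q) = (0.100000, 0.225000), (dp/dtau, dq/dtau) = (-2.000000, -1.375000); Gamma_ppp = 0.000000, Gamma_ppq = 0.000000, Gamma_pqq = 0.000000, Gamma_qpp = 0.000000, Gamma_qpq = 0.000000, Gamma_qqq = 0.000000; k1 = (-2.000000, -1.375000, 0.000000, 0.000000)
  k2: at (p, q) = (0.000000, 0.156250), (dp/dtau, dq/dtau) = (-2.000000, -1.375000); Gamma_ppp = 0.000000, Gamma_ppq = 0.000000, Gamma_pqq = 0.000000, Gamma_qpp = 0.000000, Gamma_qpq = 0.000000, Gamma_qqq = 0.000000; k2 = (-2.000000, -1.375000, 0.000000, 0.000000)
  k3: at (p, q) = (0.000000, 0.156250), (dp/dtau, dq/dtau) = (-2.000000, -1.375000); Gamma_ppp = 0.000000, Gamma_ppq = 0.000000, Gamma_pqq = 0.000000, Gamma_qpp = 0.000000, Gamma_qpq = 0.000000, Gamma_qqq = 0.000000; k3 = (-2.000000, -1.375000, 0.000000, 0.000000)
  k4: at (p, q) = (-0.100000, 0.087500), (dp/dtau, dq/dtau) = (-2.000000, -1.375000); Gamma_ppp = 0.000000, Gamma_ppq = 0.000000, Gamma_pqq = 0.000000, Gamma_qpp = 0.000000, Gamma_qpq = 0.000000, Gamma_qqq = 0.000000; k4 = (-2.000000, -1.375000, 0.000000, 0.000000)
  Y <- Y + (h/6)(k1 + 2k2 + 2k3 + k4): p = -0.1000, q = 0.0875, dp/dtau = -2.0000, dq/dtau = -1.3750
step 4:
  k1: at (p, q) = (-0.100000, 0.087500), (dp/dtau, dq/dtau) = (-2.000000, -1.375000); Gamma_ppp = 0.000000, Gamma_ppq = 0.000000, Gamma_pqq = 0.000000, Gamma_qpp = 0.000000, Gamma_qpq = 0.000000, Gamma_qqq = 0.000000; k1 = (-2.000000, -1.375000, 0.000000, 0.000000)
  k2: at (p, q) = (-0.200000, 0.018750), (dp/dtau, dq/dtau) = (-2.000000, -1.375000); Gamma_ppp = 0.000000, Gamma_ppq = 0.000000, Gamma_pqq = 0.000000, Gamma_qpp = 0.000000, Gamma_qpq = 0.000000, Gamma_qqq = 0.000000; k2 = (-2.000000, -1.375000, 0.000000, 0.000000)
  k3: at (p, q) = (-0.200000, 0.018750), (dp/dtau, dq/dtau) = (-2.000000, -1.375000); Gamma_ppp = 0.000000, Gamma_ppq = 0.000000, Gamma_pqq = 0.000000, Gamma_qpp = 0.000000, Gamma_qpq = 0.000000, Gamma_qqq = 0.000000; k3 = (-2.000000, -1.375000, 0.000000, 0.000000)
  k4: at (p, q) = (-0.300000, -0.050000), (dp/dtau, dq/dtau) = (-2.000000, -1.375000); Gamma_ppp = 0.000000, Gamma_ppq = 0.000000, Gamma_pqq = 0.000000, Gamma_qpp = 0.000000, Gamma_qpq = 0.000000, Gamma_qqq = 0.000000; k4 = (-2.000000, -1.375000, 0.000000, 0.000000)
  Y <- Y + (h/6)(k1 + 2k2 + 2k3 + k4): p = -0.3000, q = -0.0500, dp/dtau = -2.0000, dq/dtau = -1.3750


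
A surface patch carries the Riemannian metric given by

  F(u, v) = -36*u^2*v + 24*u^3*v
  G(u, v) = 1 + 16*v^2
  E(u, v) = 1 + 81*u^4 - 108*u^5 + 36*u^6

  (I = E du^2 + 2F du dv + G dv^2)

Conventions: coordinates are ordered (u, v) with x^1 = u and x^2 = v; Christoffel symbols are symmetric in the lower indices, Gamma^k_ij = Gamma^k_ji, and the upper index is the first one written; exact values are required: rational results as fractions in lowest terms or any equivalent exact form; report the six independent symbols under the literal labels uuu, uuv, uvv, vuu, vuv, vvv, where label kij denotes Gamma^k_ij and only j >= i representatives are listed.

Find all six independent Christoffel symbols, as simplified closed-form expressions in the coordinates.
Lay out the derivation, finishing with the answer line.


E = 1 + 81*u^4 - 108*u^5 + 36*u^6; F = -36*u^2*v + 24*u^3*v; G = 1 + 16*v^2
Gamma^k_ij = (1/2) g^{kl} (d_i g_jl + d_j g_il - d_l g_ij), with g^inv = (1/(EG-F^2)) [[G, -F], [-F, E]]
first partials: E_u = 324*u^3 - 540*u^4 + 216*u^5, E_v = 0, F_u = -72*u*v + 72*u^2*v, F_v = -36*u^2 + 24*u^3, G_u = 0, G_v = 32*v
D = EG - F^2 = 1 + 16*v^2 + 81*u^4 - 108*u^5 + 36*u^6
expanded: Gamma^u_uu = (G E_u - 2F F_u + F E_v)/(2D), Gamma^u_uv = (G E_v - F G_u)/(2D), Gamma^u_vv = (2G F_v - G G_u - F G_v)/(2D), Gamma^v_uu = (2E F_u - E E_v - F E_u)/(2D), Gamma^v_uv = (E G_u - F E_v)/(2D), Gamma^v_vv = (E G_v - 2F F_v + F G_u)/(2D); substitute and cancel common factors

Answer: Gamma_uuu = (108*u^5 - 270*u^4 + 162*u^3)/(36*u^6 - 108*u^5 + 81*u^4 + 16*v^2 + 1), Gamma_uuv = 0, Gamma_uvv = (24*u^3 - 36*u^2)/(36*u^6 - 108*u^5 + 81*u^4 + 16*v^2 + 1), Gamma_vuu = (72*u^2*v - 72*u*v)/(36*u^6 - 108*u^5 + 81*u^4 + 16*v^2 + 1), Gamma_vuv = 0, Gamma_vvv = 16*v/(36*u^6 - 108*u^5 + 81*u^4 + 16*v^2 + 1)


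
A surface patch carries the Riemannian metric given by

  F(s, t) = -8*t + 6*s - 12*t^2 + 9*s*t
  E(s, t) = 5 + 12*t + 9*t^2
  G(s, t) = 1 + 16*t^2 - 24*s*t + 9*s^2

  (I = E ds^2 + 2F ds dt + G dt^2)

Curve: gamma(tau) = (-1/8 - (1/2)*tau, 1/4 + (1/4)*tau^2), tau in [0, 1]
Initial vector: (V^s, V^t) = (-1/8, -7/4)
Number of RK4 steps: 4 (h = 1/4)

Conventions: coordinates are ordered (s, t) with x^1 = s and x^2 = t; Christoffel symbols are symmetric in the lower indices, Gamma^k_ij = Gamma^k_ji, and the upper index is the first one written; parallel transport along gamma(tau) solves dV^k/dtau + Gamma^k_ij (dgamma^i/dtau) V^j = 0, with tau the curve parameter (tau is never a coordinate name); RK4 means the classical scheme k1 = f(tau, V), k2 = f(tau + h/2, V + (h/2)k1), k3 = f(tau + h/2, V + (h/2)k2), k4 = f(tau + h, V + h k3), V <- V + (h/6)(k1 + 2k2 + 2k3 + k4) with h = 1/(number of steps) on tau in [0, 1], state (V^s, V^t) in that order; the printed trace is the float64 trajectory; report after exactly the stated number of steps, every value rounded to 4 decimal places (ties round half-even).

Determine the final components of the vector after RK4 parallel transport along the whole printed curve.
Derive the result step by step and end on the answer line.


gamma'(tau) = (-1/2, (1/2)*tau); f(tau, V)^k = -Gamma^k_ij(gamma(tau)) gamma'^i(tau) V^j; h = 1/4; intermediate values shown to 6 dp
curve data and Christoffel symbols at the stage parameters:
  tau = 0.000000: gamma = (-0.125000, 0.250000), gamma' = (-0.500000, 0.000000); Gamma_sss = 0.000000, Gamma_sst = 0.789238, Gamma_stt = -1.052317, Gamma_tss = 0.000000, Gamma_tst = -0.394619, Gamma_ttt = 0.526158
  tau = 0.125000: gamma = (-0.187500, 0.253906), gamma' = (-0.500000, 0.062500); Gamma_sss = 0.000000, Gamma_sst = 0.745231, Gamma_stt = -0.993641, Gamma_tss = 0.000000, Gamma_tst = -0.425846, Gamma_ttt = 0.567795
  tau = 0.250000: gamma = (-0.250000, 0.265625), gamma' = (-0.500000, 0.125000); Gamma_sss = 0.000000, Gamma_sst = 0.693001, Gamma_stt = -0.924001, Gamma_tss = 0.000000, Gamma_tst = -0.449096, Gamma_ttt = 0.598794
  tau = 0.375000: gamma = (-0.312500, 0.285156), gamma' = (-0.500000, 0.187500); Gamma_sss = 0.000000, Gamma_sst = 0.635853, Gamma_stt = -0.847804, Gamma_tss = 0.000000, Gamma_tst = -0.462755, Gamma_ttt = 0.617007
  tau = 0.500000: gamma = (-0.375000, 0.312500), gamma' = (-0.500000, 0.250000); Gamma_sss = 0.000000, Gamma_sst = 0.577130, Gamma_stt = -0.769506, Gamma_tss = 0.000000, Gamma_tst = -0.466616, Gamma_ttt = 0.622154
  tau = 0.625000: gamma = (-0.437500, 0.347656), gamma' = (-0.500000, 0.312500); Gamma_sss = 0.000000, Gamma_sst = 0.519676, Gamma_stt = -0.692901, Gamma_tss = 0.000000, Gamma_tst = -0.461637, Gamma_ttt = 0.615517
  tau = 0.750000: gamma = (-0.500000, 0.390625), gamma' = (-0.500000, 0.375000); Gamma_sss = 0.000000, Gamma_sst = 0.465546, Gamma_stt = -0.620728, Gamma_tss = 0.000000, Gamma_tst = -0.449493, Gamma_ttt = 0.599324
  tau = 0.875000: gamma = (-0.562500, 0.441406), gamma' = (-0.500000, 0.437500); Gamma_sss = 0.000000, Gamma_sst = 0.415969, Gamma_stt = -0.554626, Gamma_tss = 0.000000, Gamma_tst = -0.432100, Gamma_ttt = 0.576133
  tau = 1.000000: gamma = (-0.625000, 0.500000), gamma' = (-0.500000, 0.500000); Gamma_sss = 0.000000, Gamma_sst = 0.371476, Gamma_stt = -0.495301, Gamma_tss = 0.000000, Gamma_tst = -0.411277, Gamma_ttt = 0.548369
step 0: V^s = -0.1250, V^t = -1.7500
step 1: k1 = (-0.690583, 0.345291), k2 = (-0.732151, 0.418372), k3 = (-0.727938, 0.415964), k4 = (-0.733865, 0.475577); V <- V + (h/6)(k1 + 2k2 + 2k3 + k4): V^s = -0.3060, V^t = -1.6463
step 2: k1 = (-0.734068, 0.475709), k2 = (-0.709306, 0.516212), k3 = (-0.707261, 0.514724), k4 = (-0.660206, 0.533783); V <- V + (h/6)(k1 + 2k2 + 2k3 + k4): V^s = -0.4822, V^t = -1.5183
step 3: k1 = (-0.660643, 0.534137), k2 = (-0.599749, 0.532768), k3 = (-0.601067, 0.533939), k4 = (-0.534283, 0.515860); V <- V + (h/6)(k1 + 2k2 + 2k3 + k4): V^s = -0.6320, V^t = -1.3857
step 4: k1 = (-0.534747, 0.516308), k2 = (-0.468154, 0.486308), k3 = (-0.471359, 0.489637), k4 = (-0.408197, 0.451933); V <- V + (h/6)(k1 + 2k2 + 2k3 + k4): V^s = -0.7496, V^t = -1.2640

Answer: V^s = -0.7496, V^t = -1.2640


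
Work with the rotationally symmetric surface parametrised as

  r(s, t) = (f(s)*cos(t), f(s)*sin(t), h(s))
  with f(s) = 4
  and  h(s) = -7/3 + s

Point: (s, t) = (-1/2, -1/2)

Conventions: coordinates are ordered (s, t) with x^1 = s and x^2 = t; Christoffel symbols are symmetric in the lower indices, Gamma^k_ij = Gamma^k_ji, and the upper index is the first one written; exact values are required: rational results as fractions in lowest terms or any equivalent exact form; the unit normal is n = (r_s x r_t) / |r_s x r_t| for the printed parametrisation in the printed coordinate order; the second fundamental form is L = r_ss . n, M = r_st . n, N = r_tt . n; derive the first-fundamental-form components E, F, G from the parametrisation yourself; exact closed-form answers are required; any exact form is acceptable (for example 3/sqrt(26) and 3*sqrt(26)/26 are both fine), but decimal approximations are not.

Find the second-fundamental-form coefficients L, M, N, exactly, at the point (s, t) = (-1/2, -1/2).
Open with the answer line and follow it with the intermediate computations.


Answer: L = 0, M = 0, N = 4

f = 4, f' = 0, f'' = 0, h' = 1, h'' = 0
E = 1, F = 0, G = 16; answer radicand W^2 = 1
unnormalised second-form numerators: l = 0, m = 0, n = 4; L = l/sqrt(1), and similarly M = m/sqrt(W^2), N = n/sqrt(W^2)


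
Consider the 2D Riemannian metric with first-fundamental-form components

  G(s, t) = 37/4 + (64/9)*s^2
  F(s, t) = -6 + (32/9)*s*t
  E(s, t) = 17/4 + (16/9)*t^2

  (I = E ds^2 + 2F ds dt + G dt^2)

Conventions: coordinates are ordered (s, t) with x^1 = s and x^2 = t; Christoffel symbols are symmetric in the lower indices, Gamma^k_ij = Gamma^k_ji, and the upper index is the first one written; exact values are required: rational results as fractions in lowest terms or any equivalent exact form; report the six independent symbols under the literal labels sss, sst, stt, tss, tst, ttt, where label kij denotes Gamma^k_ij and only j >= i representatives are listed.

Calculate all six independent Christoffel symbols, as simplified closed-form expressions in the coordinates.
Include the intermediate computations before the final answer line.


E = 17/4 + (16/9)*t^2; F = -6 + (32/9)*s*t; G = 37/4 + (64/9)*s^2
Gamma^k_ij = (1/2) g^{kl} (d_i g_jl + d_j g_il - d_l g_ij), with g^inv = (1/(EG-F^2)) [[G, -F], [-F, E]]
first partials: E_s = 0, E_t = (32/9)*t, F_s = (32/9)*t, F_t = (32/9)*s, G_s = (128/9)*s, G_t = 0
D = EG - F^2 = 53/16 + (148/9)*t^2 + (128/3)*s*t + (272/9)*s^2
expanded: Gamma^s_ss = (G E_s - 2F F_s + F E_t)/(2D), Gamma^s_st = (G E_t - F G_s)/(2D), Gamma^s_tt = (2G F_t - G G_s - F G_t)/(2D), Gamma^t_ss = (2E F_s - E E_t - F E_s)/(2D), Gamma^t_st = (E G_s - F E_t)/(2D), Gamma^t_tt = (E G_t - 2F F_t + F G_s)/(2D); substitute and cancel common factors

Answer: Gamma_sss = (-8192*s*t^2 + 13824*t)/(39168*s^2 + 55296*s*t + 21312*t^2 + 4293), Gamma_sst = (-16384*s^2*t + 55296*s + 21312*t)/(39168*s^2 + 55296*s*t + 21312*t^2 + 4293), Gamma_stt = (-32768*s^3 - 42624*s)/(39168*s^2 + 55296*s*t + 21312*t^2 + 4293), Gamma_tss = (4096*t^3 + 9792*t)/(39168*s^2 + 55296*s*t + 21312*t^2 + 4293), Gamma_tst = (8192*s*t^2 + 39168*s + 13824*t)/(39168*s^2 + 55296*s*t + 21312*t^2 + 4293), Gamma_ttt = (16384*s^2*t - 27648*s)/(39168*s^2 + 55296*s*t + 21312*t^2 + 4293)


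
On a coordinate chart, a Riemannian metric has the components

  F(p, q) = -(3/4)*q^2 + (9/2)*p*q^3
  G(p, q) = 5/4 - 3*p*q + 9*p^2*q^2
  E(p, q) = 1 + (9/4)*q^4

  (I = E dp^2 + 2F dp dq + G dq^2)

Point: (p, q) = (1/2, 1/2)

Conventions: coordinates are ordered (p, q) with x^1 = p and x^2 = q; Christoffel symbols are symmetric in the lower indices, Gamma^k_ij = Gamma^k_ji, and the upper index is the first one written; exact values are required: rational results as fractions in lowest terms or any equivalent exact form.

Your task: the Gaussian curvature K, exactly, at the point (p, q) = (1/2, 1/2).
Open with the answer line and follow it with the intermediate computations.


Answer: K = -9216/5929

E = 73/64, F = 3/32, G = 17/16, EG - F^2 = 77/64 at the point
E_p = 0, E_q = 9/8, F_p = 9/16, F_q = 15/16, G_p = 3/4, G_q = 3/4
E_qq = 27/4, F_pq = 27/8, G_pp = 9/2
K follows from Brioschi's formula, (det M1 - det M2)/(EG - F^2)^2.
M1 = [[-E_qq/2 + F_pq - G_pp/2, E_p/2, F_p - E_q/2], [F_q - G_p/2, E, F], [G_q/2, F, G]] = [[-9/4, 0, 0], [9/16, 73/64, 3/32], [3/8, 3/32, 17/16]]; det M1 = -693/256
M2 = [[0, E_q/2, G_p/2], [E_q/2, E, F], [G_p/2, F, G]] = [[0, 9/16, 3/8], [9/16, 73/64, 3/32], [3/8, 3/32, 17/16]]; det M2 = -117/256
det M1 - det M2 = -9/4; K = -9/4 / (77/64)^2 = -9216/5929


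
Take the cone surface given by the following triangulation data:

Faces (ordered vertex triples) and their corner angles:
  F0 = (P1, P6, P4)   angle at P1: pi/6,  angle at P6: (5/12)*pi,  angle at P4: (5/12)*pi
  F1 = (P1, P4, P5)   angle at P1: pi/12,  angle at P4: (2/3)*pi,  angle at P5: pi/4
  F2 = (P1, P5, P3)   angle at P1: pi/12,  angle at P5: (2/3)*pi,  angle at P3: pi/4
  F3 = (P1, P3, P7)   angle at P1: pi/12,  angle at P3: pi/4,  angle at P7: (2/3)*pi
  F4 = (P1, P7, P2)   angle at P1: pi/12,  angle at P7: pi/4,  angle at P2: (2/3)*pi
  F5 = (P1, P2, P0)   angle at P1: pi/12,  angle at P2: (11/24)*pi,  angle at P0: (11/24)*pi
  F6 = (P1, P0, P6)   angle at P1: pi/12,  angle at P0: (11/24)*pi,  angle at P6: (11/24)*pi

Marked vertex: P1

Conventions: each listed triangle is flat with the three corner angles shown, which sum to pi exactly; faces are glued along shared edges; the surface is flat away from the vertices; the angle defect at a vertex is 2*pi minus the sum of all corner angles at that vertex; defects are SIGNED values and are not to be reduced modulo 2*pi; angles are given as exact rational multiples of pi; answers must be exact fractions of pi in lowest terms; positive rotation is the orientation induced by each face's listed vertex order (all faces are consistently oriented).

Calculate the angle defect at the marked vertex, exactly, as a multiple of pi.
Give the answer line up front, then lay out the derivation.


Answer: defect(P1) = (4/3)*pi

Sum of corner angles at P1: (2/3)*pi
defect = 2*pi - (2/3)*pi


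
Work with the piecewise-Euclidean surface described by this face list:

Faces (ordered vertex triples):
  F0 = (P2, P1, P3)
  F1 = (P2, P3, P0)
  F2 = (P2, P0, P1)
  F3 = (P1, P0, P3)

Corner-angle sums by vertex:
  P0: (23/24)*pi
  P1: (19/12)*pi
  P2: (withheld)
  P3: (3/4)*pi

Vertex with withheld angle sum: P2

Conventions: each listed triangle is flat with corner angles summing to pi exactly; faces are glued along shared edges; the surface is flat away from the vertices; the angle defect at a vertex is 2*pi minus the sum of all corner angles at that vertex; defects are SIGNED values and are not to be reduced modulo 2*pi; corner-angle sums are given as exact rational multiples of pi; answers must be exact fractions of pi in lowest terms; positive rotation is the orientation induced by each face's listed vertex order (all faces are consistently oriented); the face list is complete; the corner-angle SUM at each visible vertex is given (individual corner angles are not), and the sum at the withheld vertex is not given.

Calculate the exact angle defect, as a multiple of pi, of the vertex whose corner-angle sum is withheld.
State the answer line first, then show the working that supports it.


Answer: defect(P2) = (31/24)*pi

V = 4, E = 6, F = 4; chi = V - E + F = 2
Gauss-Bonnet: total defect = 2*pi*chi = 4*pi; visible defects sum to (65/24)*pi


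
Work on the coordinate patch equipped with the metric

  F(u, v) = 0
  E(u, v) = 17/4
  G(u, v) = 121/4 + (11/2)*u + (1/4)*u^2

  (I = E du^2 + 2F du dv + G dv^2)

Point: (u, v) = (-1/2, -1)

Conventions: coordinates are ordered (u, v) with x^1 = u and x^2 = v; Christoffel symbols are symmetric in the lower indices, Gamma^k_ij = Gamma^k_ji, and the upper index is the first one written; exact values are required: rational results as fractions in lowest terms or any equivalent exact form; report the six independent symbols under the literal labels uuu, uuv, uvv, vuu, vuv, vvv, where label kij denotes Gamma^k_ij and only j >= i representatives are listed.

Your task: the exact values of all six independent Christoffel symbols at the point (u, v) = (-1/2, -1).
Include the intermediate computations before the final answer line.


E = 17/4, F = 0, G = 441/16 at the point
E_u = 0, E_v = 0, F_u = 0, F_v = 0, G_u = 21/4, G_v = 0
EG - F^2 = 7497/64;  g^inv = (64/7497) * [[441/16, 0], [0, 17/4]]
first-kind symbols [ij,l] = (1/2)(d_i g_jl + d_j g_il - d_l g_ij): [uu,u] = E_u/2 = 0, [uu,v] = F_u - E_v/2 = 0, [uv,u] = E_v/2 = 0, [uv,v] = G_u/2 = 21/8, [vv,u] = F_v - G_u/2 = -21/8, [vv,v] = G_v/2 = 0
Gamma^u_ij = (G*[ij,u] - F*[ij,v])/(EG - F^2), Gamma^v_ij = (E*[ij,v] - F*[ij,u])/(EG - F^2)

Answer: Gamma_uuu = 0, Gamma_uuv = 0, Gamma_uvv = -21/34, Gamma_vuu = 0, Gamma_vuv = 2/21, Gamma_vvv = 0


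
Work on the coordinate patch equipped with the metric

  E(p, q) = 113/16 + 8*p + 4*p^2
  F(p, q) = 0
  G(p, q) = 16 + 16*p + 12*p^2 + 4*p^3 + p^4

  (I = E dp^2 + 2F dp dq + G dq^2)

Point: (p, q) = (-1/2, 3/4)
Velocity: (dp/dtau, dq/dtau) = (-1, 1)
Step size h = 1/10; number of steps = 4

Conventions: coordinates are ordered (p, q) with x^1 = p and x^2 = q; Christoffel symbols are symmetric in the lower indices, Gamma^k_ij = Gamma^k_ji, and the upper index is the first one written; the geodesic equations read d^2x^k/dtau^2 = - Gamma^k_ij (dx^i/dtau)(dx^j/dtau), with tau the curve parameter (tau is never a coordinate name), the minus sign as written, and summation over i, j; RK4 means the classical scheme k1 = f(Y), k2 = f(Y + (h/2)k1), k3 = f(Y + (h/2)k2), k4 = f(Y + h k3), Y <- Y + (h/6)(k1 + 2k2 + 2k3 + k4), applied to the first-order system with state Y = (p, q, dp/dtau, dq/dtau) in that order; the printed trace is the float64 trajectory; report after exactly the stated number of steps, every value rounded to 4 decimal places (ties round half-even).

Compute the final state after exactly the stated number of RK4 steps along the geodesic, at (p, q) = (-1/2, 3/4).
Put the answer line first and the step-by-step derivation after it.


Answer: p = -0.8725, q = 1.1882, dp/dtau = -0.8690, dq/dtau = 1.1610

f(Y) = (dp/dtau, dq/dtau, -Gamma^p_ij Y'^i Y'^j, -Gamma^q_ij Y'^i Y'^j) with the Gammas evaluated at the stage position; h = 0.100000; intermediate values shown to 6 dp
step 0: p = -0.5000, q = 0.7500, dp/dtau = -1.0000, dq/dtau = 1.0000
step 1:
  k1: at (p, q) = (-0.500000, 0.750000), (dp/dtau, dq/dtau) = (-1.000000, 1.000000); Gamma_ppp = 0.492308, Gamma_ppq = 0.000000, Gamma_pqq = -0.800000, Gamma_qpp = 0.000000, Gamma_qpq = 0.307692, Gamma_qqq = 0.000000; k1 = (-1.000000, 1.000000, 0.307692, 0.615385)
  k2: at (p, q) = (-0.550000, 0.800000), (dp/dtau, dq/dtau) = (-0.984615, 1.030769); Gamma_ppp = 0.464816, Gamma_ppq = 0.000000, Gamma_pqq = -0.744287, Gamma_qpp = 0.000000, Gamma_qpq = 0.281030, Gamma_qqq = 0.000000; k2 = (-0.984615, 1.030769, 0.340170, 0.570442)
  k3: at (p, q) = (-0.549231, 0.801538), (dp/dtau, dq/dtau) = (-0.982992, 1.028522); Gamma_ppp = 0.465278, Gamma_ppq = 0.000000, Gamma_pqq = -0.745187, Gamma_qpp = 0.000000, Gamma_qpq = 0.281450, Gamma_qqq = 0.000000; k3 = (-0.982992, 1.028522, 0.338717, 0.569108)
  k4: at (p, q) = (-0.598299, 0.852852), (dp/dtau, dq/dtau) = (-0.966128, 1.056911); Gamma_ppp = 0.433340, Gamma_ppq = 0.000000, Gamma_pqq = -0.684972, Gamma_qpp = 0.000000, Gamma_qpq = 0.254131, Gamma_qqq = 0.000000; k4 = (-0.966128, 1.056911, 0.360674, 0.518993)
  Y <- Y + (h/6)(k1 + 2k2 + 2k3 + k4): p = -0.5984, q = 0.8529, dp/dtau = -0.9662, dq/dtau = 1.0569
step 2:
  k1: at (p, q) = (-0.598356, 0.852925), (dp/dtau, dq/dtau) = (-0.966231, 1.056891); Gamma_ppp = 0.433300, Gamma_ppq = 0.000000, Gamma_pqq = -0.684899, Gamma_qpp = 0.000000, Gamma_qpq = 0.254099, Gamma_qqq = 0.000000; k1 = (-0.966231, 1.056891, 0.360516, 0.518973)
  k2: at (p, q) = (-0.646667, 0.905769), (dp/dtau, dq/dtau) = (-0.948205, 1.082840); Gamma_ppp = 0.396794, Gamma_ppq = 0.000000, Gamma_pqq = -0.619960, Gamma_qpp = 0.000000, Gamma_qpq = 0.226144, Gamma_qqq = 0.000000; k2 = (-0.948205, 1.082840, 0.370174, 0.464389)
  k3: at (p, q) = (-0.645766, 0.907067), (dp/dtau, dq/dtau) = (-0.947722, 1.080111); Gamma_ppp = 0.397521, Gamma_ppq = 0.000000, Gamma_pqq = -0.621223, Gamma_qpp = 0.000000, Gamma_qpq = 0.226675, Gamma_qqq = 0.000000; k3 = (-0.947722, 1.080111, 0.367698, 0.464069)
  k4: at (p, q) = (-0.693128, 0.960936), (dp/dtau, dq/dtau) = (-0.929461, 1.103298); Gamma_ppp = 0.356913, Gamma_ppq = 0.000000, Gamma_pqq = -0.552175, Gamma_qpp = 0.000000, Gamma_qpq = 0.198355, Gamma_qqq = 0.000000; k4 = (-0.929461, 1.103298, 0.363808, 0.406815)
  Y <- Y + (h/6)(k1 + 2k2 + 2k3 + k4): p = -0.6931, q = 0.9610, dp/dtau = -0.9296, dq/dtau = 1.1033
step 3:
  k1: at (p, q) = (-0.693148, 0.961026), (dp/dtau, dq/dtau) = (-0.929563, 1.103270); Gamma_ppp = 0.356895, Gamma_ppq = 0.000000, Gamma_pqq = -0.552144, Gamma_qpp = 0.000000, Gamma_qpq = 0.198343, Gamma_qqq = 0.000000; k1 = (-0.929563, 1.103270, 0.363684, 0.406824)
  k2: at (p, q) = (-0.739626, 1.016190), (dp/dtau, dq/dtau) = (-0.911379, 1.123611); Gamma_ppp = 0.312416, Gamma_ppq = 0.000000, Gamma_pqq = -0.479214, Gamma_qpp = 0.000000, Gamma_qpq = 0.169746, Gamma_qqq = 0.000000; k2 = (-0.911379, 1.123611, 0.345512, 0.347653)
  k3: at (p, q) = (-0.738717, 1.017207), (dp/dtau, dq/dtau) = (-0.912288, 1.120652); Gamma_ppp = 0.313329, Gamma_ppq = 0.000000, Gamma_pqq = -0.480688, Gamma_qpp = 0.000000, Gamma_qpq = 0.170313, Gamma_qqq = 0.000000; k3 = (-0.912288, 1.120652, 0.342904, 0.348241)
  k4: at (p, q) = (-0.784377, 1.073092), (dp/dtau, dq/dtau) = (-0.895273, 1.138094); Gamma_ppp = 0.265507, Gamma_ppq = 0.000000, Gamma_pqq = -0.404433, Gamma_qpp = 0.000000, Gamma_qpq = 0.141555, Gamma_qqq = 0.000000; k4 = (-0.895273, 1.138094, 0.311037, 0.288462)
  Y <- Y + (h/6)(k1 + 2k2 + 2k3 + k4): p = -0.7844, q = 1.0732, dp/dtau = -0.8954, dq/dtau = 1.1381
step 4:
  k1: at (p, q) = (-0.784351, 1.073191), (dp/dtau, dq/dtau) = (-0.895371, 1.138054); Gamma_ppp = 0.265535, Gamma_ppq = 0.000000, Gamma_pqq = -0.404477, Gamma_qpp = 0.000000, Gamma_qpq = 0.141571, Gamma_qqq = 0.000000; k1 = (-0.895371, 1.138054, 0.310989, 0.288517)
  k2: at (p, q) = (-0.829120, 1.130094), (dp/dtau, dq/dtau) = (-0.879821, 1.152480); Gamma_ppp = 0.214991, Gamma_ppq = 0.000000, Gamma_pqq = -0.325626, Gamma_qpp = 0.000000, Gamma_qpq = 0.112822, Gamma_qqq = 0.000000; k2 = (-0.879821, 1.152480, 0.266078, 0.228798)
  k3: at (p, q) = (-0.828342, 1.130815), (dp/dtau, dq/dtau) = (-0.882067, 1.149494); Gamma_ppp = 0.215897, Gamma_ppq = 0.000000, Gamma_pqq = -0.327027, Gamma_qpp = 0.000000, Gamma_qpq = 0.113326, Gamma_qqq = 0.000000; k3 = (-0.882067, 1.149494, 0.264135, 0.229808)
  k4: at (p, q) = (-0.872558, 1.188141), (dp/dtau, dq/dtau) = (-0.868957, 1.161035); Gamma_ppp = 0.162998, Gamma_ppq = 0.000000, Gamma_pqq = -0.245820, Gamma_qpp = 0.000000, Gamma_qpq = 0.084504, Gamma_qqq = 0.000000; k4 = (-0.868957, 1.161035, 0.208289, 0.170511)
  Y <- Y + (h/6)(k1 + 2k2 + 2k3 + k4): p = -0.8725, q = 1.1882, dp/dtau = -0.8690, dq/dtau = 1.1610
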